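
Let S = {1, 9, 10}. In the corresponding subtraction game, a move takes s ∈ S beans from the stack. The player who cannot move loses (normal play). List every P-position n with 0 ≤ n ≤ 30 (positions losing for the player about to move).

n :  0  1  2  3  4  5  6  7  8  9 10 11 12 13 14 15 16 17 18 19 20 21 22 23 24 25 26 27 28 29 30
G :  0  1  0  1  0  1  0  1  0  1  2  3  2  3  2  3  2  3  2  0  1  0  1  0  1  0  1  0  1  2  3
P-positions are exactly the n with G(n) = 0.

0, 2, 4, 6, 8, 19, 21, 23, 25, 27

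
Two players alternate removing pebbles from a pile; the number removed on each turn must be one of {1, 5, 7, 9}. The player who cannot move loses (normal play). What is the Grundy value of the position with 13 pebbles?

G(0) = 0
G(1) = mex{0} = 1
G(2) = mex{1} = 0
G(3) = mex{0} = 1
G(4) = mex{1} = 0
G(5) = mex{0,0} = 1
G(6) = mex{1,1} = 0
G(7) = mex{0,0,0} = 1
G(8) = mex{1,1,1} = 0
G(9) = mex{0,0,0,0} = 1
G(10) = mex{1,1,1,1} = 0
G(11) = mex{0,0,0,0} = 1
G(12) = mex{1,1,1,1} = 0
G(13) = mex{0,0,0,0} = 1

1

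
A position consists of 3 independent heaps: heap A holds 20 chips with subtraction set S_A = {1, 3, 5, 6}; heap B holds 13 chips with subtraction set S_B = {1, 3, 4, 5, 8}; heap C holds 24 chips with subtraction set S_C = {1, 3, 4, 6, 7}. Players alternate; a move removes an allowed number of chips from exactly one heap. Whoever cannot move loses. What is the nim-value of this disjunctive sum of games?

Heap A, S = {1, 3, 5, 6}:
G(0) = 0
G(1) = mex{0} = 1
G(2) = mex{1} = 0
G(3) = mex{0,0} = 1
G(4) = mex{1,1} = 0
G(5) = mex{0,0,0} = 1
G(6) = mex{1,1,1,0} = 2
G(7) = mex{2,0,0,1} = 3
G(8) = mex{3,1,1,0} = 2
G(9) = mex{2,2,0,1} = 3
G(10) = mex{3,3,1,0} = 2
G(11) = mex{2,2,2,1} = 0
G(12) = mex{0,3,3,2} = 1
G(13) = mex{1,2,2,3} = 0
G(14) = mex{0,0,3,2} = 1
G(15) = mex{1,1,2,3} = 0
G(16) = mex{0,0,0,2} = 1
G(17) = mex{1,1,1,0} = 2
G(18) = mex{2,0,0,1} = 3
G(19) = mex{3,1,1,0} = 2
G(20) = mex{2,2,0,1} = 3
G_A(20) = 3.
Heap B, S = {1, 3, 4, 5, 8}:
G(0) = 0
G(1) = mex{0} = 1
G(2) = mex{1} = 0
G(3) = mex{0,0} = 1
G(4) = mex{1,1,0} = 2
G(5) = mex{2,0,1,0} = 3
G(6) = mex{3,1,0,1} = 2
G(7) = mex{2,2,1,0} = 3
G(8) = mex{3,3,2,1,0} = 4
G(9) = mex{4,2,3,2,1} = 0
G(10) = mex{0,3,2,3,0} = 1
G(11) = mex{1,4,3,2,1} = 0
G(12) = mex{0,0,4,3,2} = 1
G(13) = mex{1,1,0,4,3} = 2
G_B(13) = 2.
Heap C, S = {1, 3, 4, 6, 7}:
G(0) = 0
G(1) = mex{0} = 1
G(2) = mex{1} = 0
G(3) = mex{0,0} = 1
G(4) = mex{1,1,0} = 2
G(5) = mex{2,0,1} = 3
G(6) = mex{3,1,0,0} = 2
G(7) = mex{2,2,1,1,0} = 3
G(8) = mex{3,3,2,0,1} = 4
G(9) = mex{4,2,3,1,0} = 5
G(10) = mex{5,3,2,2,1} = 0
G(11) = mex{0,4,3,3,2} = 1
G(12) = mex{1,5,4,2,3} = 0
G(13) = mex{0,0,5,3,2} = 1
G(14) = mex{1,1,0,4,3} = 2
G(15) = mex{2,0,1,5,4} = 3
G(16) = mex{3,1,0,0,5} = 2
G(17) = mex{2,2,1,1,0} = 3
G(18) = mex{3,3,2,0,1} = 4
G(19) = mex{4,2,3,1,0} = 5
G(20) = mex{5,3,2,2,1} = 0
G(21) = mex{0,4,3,3,2} = 1
G(22) = mex{1,5,4,2,3} = 0
G(23) = mex{0,0,5,3,2} = 1
G(24) = mex{1,1,0,4,3} = 2
G_C(24) = 2.
Combined Grundy value = 3 ⊕ 2 ⊕ 2 = 3.

3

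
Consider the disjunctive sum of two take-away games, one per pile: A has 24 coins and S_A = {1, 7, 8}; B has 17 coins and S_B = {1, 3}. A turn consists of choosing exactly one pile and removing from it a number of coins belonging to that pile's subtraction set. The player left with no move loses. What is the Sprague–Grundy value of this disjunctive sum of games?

2

Pile A, S = {1, 7, 8}:
G(0) = 0
G(1) = mex{0} = 1
G(2) = mex{1} = 0
G(3) = mex{0} = 1
G(4) = mex{1} = 0
G(5) = mex{0} = 1
G(6) = mex{1} = 0
G(7) = mex{0,0} = 1
G(8) = mex{1,1,0} = 2
G(9) = mex{2,0,1} = 3
G(10) = mex{3,1,0} = 2
G(11) = mex{2,0,1} = 3
G(12) = mex{3,1,0} = 2
G(13) = mex{2,0,1} = 3
G(14) = mex{3,1,0} = 2
G(15) = mex{2,2,1} = 0
G(16) = mex{0,3,2} = 1
G(17) = mex{1,2,3} = 0
G(18) = mex{0,3,2} = 1
G(19) = mex{1,2,3} = 0
G(20) = mex{0,3,2} = 1
G(21) = mex{1,2,3} = 0
G(22) = mex{0,0,2} = 1
G(23) = mex{1,1,0} = 2
G(24) = mex{2,0,1} = 3
G_A(24) = 3.
Pile B, S = {1, 3}:
n :  0  1  2  3  4  5  6  7  8  9 10 11 12 13 14 15 16 17
G :  0  1  0  1  0  1  0  1  0  1  0  1  0  1  0  1  0  1
G_B(17) = 1.
Combined Grundy value = 3 ⊕ 1 = 2.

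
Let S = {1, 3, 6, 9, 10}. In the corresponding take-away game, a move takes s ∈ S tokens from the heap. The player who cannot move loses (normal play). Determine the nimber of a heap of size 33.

n :  0  1  2  3  4  5  6  7  8  9 10 11 12 13 14 15 16 17 18 19 20 21 22 23 24 25 26 27 28 29 30 31 32 33
G :  0  1  0  1  0  1  2  3  2  3  2  3  4  5  4  0  1  0  1  0  1  2  3  2  3  2  3  4  5  4  0  1  0  1

1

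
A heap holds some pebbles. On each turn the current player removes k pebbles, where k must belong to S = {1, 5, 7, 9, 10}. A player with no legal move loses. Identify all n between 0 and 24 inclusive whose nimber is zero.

0, 2, 4, 6, 8, 19, 21, 23

n :  0  1  2  3  4  5  6  7  8  9 10 11 12 13 14 15 16 17 18 19 20 21 22 23 24
G :  0  1  0  1  0  1  0  1  0  1  2  3  2  3  2  3  2  3  2  0  1  0  1  0  1
P-positions are exactly the n with G(n) = 0.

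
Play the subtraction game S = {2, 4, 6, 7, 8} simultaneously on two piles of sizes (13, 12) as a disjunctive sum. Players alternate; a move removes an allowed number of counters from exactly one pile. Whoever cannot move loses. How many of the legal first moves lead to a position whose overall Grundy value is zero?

0

All piles use S = {2, 4, 6, 7, 8}:
n :  0  1  2  3  4  5  6  7  8  9 10 11 12 13
G :  0  0  1  1  2  2  3  3  4  4  0  0  1  1
Pile A: G(13) = 1.
Pile B: G(12) = 1.
Combined Grundy value = 1 ⊕ 1 = 0.
A winning move leaves total XOR = 0, i.e. changes one component's Grundy value g to g ⊕ X where X is the current total.
Pile A: target g' = 1⊕0 = 1, but every legal move changes the Grundy value (mex property), so 0 moves.
Pile B: target g' = 1⊕0 = 1, but every legal move changes the Grundy value (mex property), so 0 moves.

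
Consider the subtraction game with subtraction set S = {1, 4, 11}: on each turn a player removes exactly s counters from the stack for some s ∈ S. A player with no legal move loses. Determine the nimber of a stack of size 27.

n :  0  1  2  3  4  5  6  7  8  9 10 11 12 13 14 15 16 17 18 19 20 21 22 23 24 25 26 27
G :  0  1  0  1  2  0  1  0  1  2  0  1  0  1  2  0  1  0  1  2  0  1  0  1  2  0  1  0

0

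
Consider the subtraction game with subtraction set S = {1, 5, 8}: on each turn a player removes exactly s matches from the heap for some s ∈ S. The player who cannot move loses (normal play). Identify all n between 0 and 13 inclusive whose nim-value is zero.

G(0) = 0
G(1) = mex{0} = 1
G(2) = mex{1} = 0
G(3) = mex{0} = 1
G(4) = mex{1} = 0
G(5) = mex{0,0} = 1
G(6) = mex{1,1} = 0
G(7) = mex{0,0} = 1
G(8) = mex{1,1,0} = 2
G(9) = mex{2,0,1} = 3
G(10) = mex{3,1,0} = 2
G(11) = mex{2,0,1} = 3
G(12) = mex{3,1,0} = 2
G(13) = mex{2,2,1} = 0
P-positions are exactly the n with G(n) = 0.

0, 2, 4, 6, 13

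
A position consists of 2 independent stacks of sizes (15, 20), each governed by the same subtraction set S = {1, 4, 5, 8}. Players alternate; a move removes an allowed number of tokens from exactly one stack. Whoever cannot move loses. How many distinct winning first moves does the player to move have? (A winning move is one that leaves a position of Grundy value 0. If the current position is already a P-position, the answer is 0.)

2

All stacks use S = {1, 4, 5, 8}:
n :  0  1  2  3  4  5  6  7  8  9 10 11 12 13 14 15 16 17 18 19 20
G :  0  1  0  1  2  3  2  3  4  0  1  0  1  2  3  2  3  4  0  1  0
Stack A: G(15) = 2.
Stack B: G(20) = 0.
Combined Grundy value = 2 ⊕ 0 = 2.
A winning move leaves total XOR = 0, i.e. changes one component's Grundy value g to g ⊕ X where X is the current total.
Stack A: need g' = 2⊕2 = 0. Options: 15−1→G=3, 15−4→G=0, 15−5→G=1, 15−8→G=3. Hits: 1.
Stack B: need g' = 0⊕2 = 2. Options: 20−1→G=1, 20−4→G=3, 20−5→G=2, 20−8→G=1. Hits: 1.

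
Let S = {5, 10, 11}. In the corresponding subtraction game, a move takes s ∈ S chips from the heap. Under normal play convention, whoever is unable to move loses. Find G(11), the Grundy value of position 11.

2

G(0) = 0
G(1) = mex{} = 0
G(2) = mex{} = 0
G(3) = mex{} = 0
G(4) = mex{} = 0
G(5) = mex{0} = 1
G(6) = mex{0} = 1
G(7) = mex{0} = 1
G(8) = mex{0} = 1
G(9) = mex{0} = 1
G(10) = mex{1,0} = 2
G(11) = mex{1,0,0} = 2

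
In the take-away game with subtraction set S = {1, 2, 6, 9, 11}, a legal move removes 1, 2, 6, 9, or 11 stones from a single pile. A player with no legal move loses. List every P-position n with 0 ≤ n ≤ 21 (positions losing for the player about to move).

G(0) = 0
G(1) = mex{0} = 1
G(2) = mex{1,0} = 2
G(3) = mex{2,1} = 0
G(4) = mex{0,2} = 1
G(5) = mex{1,0} = 2
G(6) = mex{2,1,0} = 3
G(7) = mex{3,2,1} = 0
G(8) = mex{0,3,2} = 1
G(9) = mex{1,0,0,0} = 2
G(10) = mex{2,1,1,1} = 0
G(11) = mex{0,2,2,2,0} = 1
G(12) = mex{1,0,3,0,1} = 2
G(13) = mex{2,1,0,1,2} = 3
G(14) = mex{3,2,1,2,0} = 4
G(15) = mex{4,3,2,3,1} = 0
G(16) = mex{0,4,0,0,2} = 1
G(17) = mex{1,0,1,1,3} = 2
G(18) = mex{2,1,2,2,0} = 3
G(19) = mex{3,2,3,0,1} = 4
G(20) = mex{4,3,4,1,2} = 0
G(21) = mex{0,4,0,2,0} = 1
P-positions are exactly the n with G(n) = 0.

0, 3, 7, 10, 15, 20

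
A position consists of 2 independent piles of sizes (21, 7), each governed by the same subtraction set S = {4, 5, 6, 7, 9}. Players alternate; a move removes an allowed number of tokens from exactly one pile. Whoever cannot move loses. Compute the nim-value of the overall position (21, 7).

All piles use S = {4, 5, 6, 7, 9}:
G(0) = 0
G(1) = mex{} = 0
G(2) = mex{} = 0
G(3) = mex{} = 0
G(4) = mex{0} = 1
G(5) = mex{0,0} = 1
G(6) = mex{0,0,0} = 1
G(7) = mex{0,0,0,0} = 1
G(8) = mex{1,0,0,0} = 2
G(9) = mex{1,1,0,0,0} = 2
G(10) = mex{1,1,1,0,0} = 2
G(11) = mex{1,1,1,1,0} = 2
G(12) = mex{2,1,1,1,0} = 3
G(13) = mex{2,2,1,1,1} = 0
G(14) = mex{2,2,2,1,1} = 0
G(15) = mex{2,2,2,2,1} = 0
G(16) = mex{3,2,2,2,1} = 0
G(17) = mex{0,3,2,2,2} = 1
G(18) = mex{0,0,3,2,2} = 1
G(19) = mex{0,0,0,3,2} = 1
G(20) = mex{0,0,0,0,2} = 1
G(21) = mex{1,0,0,0,3} = 2
Pile A: G(21) = 2.
Pile B: G(7) = 1.
Combined Grundy value = 2 ⊕ 1 = 3.

3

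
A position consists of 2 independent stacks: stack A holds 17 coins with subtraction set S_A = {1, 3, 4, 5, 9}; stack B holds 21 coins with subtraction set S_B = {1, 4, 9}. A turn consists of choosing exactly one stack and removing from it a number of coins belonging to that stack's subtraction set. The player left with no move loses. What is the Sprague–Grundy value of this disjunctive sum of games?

0

Stack A, S = {1, 3, 4, 5, 9}:
n :  0  1  2  3  4  5  6  7  8  9 10 11 12 13 14 15 16 17
G :  0  1  0  1  2  3  2  3  0  1  0  1  2  3  2  3  0  1
G_A(17) = 1.
Stack B, S = {1, 4, 9}:
n :  0  1  2  3  4  5  6  7  8  9 10 11 12 13 14 15 16 17 18 19 20 21
G :  0  1  0  1  2  0  1  0  1  2  0  1  0  1  2  0  1  0  1  2  0  1
G_B(21) = 1.
Combined Grundy value = 1 ⊕ 1 = 0.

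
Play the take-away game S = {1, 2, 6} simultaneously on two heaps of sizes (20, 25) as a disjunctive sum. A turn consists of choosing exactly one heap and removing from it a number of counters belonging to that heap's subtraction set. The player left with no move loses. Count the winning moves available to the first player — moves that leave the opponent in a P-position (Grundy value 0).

1

All heaps use S = {1, 2, 6}:
n :  0  1  2  3  4  5  6  7  8  9 10 11 12 13 14 15 16 17 18 19 20 21 22 23 24 25
G :  0  1  2  0  1  2  3  0  1  2  0  1  2  3  0  1  2  0  1  2  3  0  1  2  0  1
Heap A: G(20) = 3.
Heap B: G(25) = 1.
Combined Grundy value = 3 ⊕ 1 = 2.
A winning move leaves total XOR = 0, i.e. changes one component's Grundy value g to g ⊕ X where X is the current total.
Heap A: need g' = 3⊕2 = 1. Options: 20−1→G=2, 20−2→G=1, 20−6→G=0. Hits: 1.
Heap B: need g' = 1⊕2 = 3. Options: 25−1→G=0, 25−2→G=2, 25−6→G=2. Hits: 0.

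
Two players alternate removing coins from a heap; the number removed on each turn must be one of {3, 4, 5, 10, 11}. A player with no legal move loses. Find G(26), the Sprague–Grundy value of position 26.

G(0) = 0
G(1) = mex{} = 0
G(2) = mex{} = 0
G(3) = mex{0} = 1
G(4) = mex{0,0} = 1
G(5) = mex{0,0,0} = 1
G(6) = mex{1,0,0} = 2
G(7) = mex{1,1,0} = 2
G(8) = mex{1,1,1} = 0
G(9) = mex{2,1,1} = 0
G(10) = mex{2,2,1,0} = 3
G(11) = mex{0,2,2,0,0} = 1
G(12) = mex{0,0,2,0,0} = 1
G(13) = mex{3,0,0,1,0} = 2
G(14) = mex{1,3,0,1,1} = 2
G(15) = mex{1,1,3,1,1} = 0
G(16) = mex{2,1,1,2,1} = 0
G(17) = mex{2,2,1,2,2} = 0
G(18) = mex{0,2,2,0,2} = 1
G(19) = mex{0,0,2,0,0} = 1
G(20) = mex{0,0,0,3,0} = 1
G(21) = mex{1,0,0,1,3} = 2
G(22) = mex{1,1,0,1,1} = 2
G(23) = mex{1,1,1,2,1} = 0
G(24) = mex{2,1,1,2,2} = 0
G(25) = mex{2,2,1,0,2} = 3
G(26) = mex{0,2,2,0,0} = 1

1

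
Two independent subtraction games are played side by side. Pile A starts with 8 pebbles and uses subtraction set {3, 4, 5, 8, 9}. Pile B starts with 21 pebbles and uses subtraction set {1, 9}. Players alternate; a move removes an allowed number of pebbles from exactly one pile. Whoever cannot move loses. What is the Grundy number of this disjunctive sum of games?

3

Pile A, S = {3, 4, 5, 8, 9}:
n : 0 1 2 3 4 5 6 7 8
G : 0 0 0 1 1 1 2 2 2
G_A(8) = 2.
Pile B, S = {1, 9}:
G(0) = 0
G(1) = mex{0} = 1
G(2) = mex{1} = 0
G(3) = mex{0} = 1
G(4) = mex{1} = 0
G(5) = mex{0} = 1
G(6) = mex{1} = 0
G(7) = mex{0} = 1
G(8) = mex{1} = 0
G(9) = mex{0,0} = 1
G(10) = mex{1,1} = 0
G(11) = mex{0,0} = 1
G(12) = mex{1,1} = 0
G(13) = mex{0,0} = 1
G(14) = mex{1,1} = 0
G(15) = mex{0,0} = 1
G(16) = mex{1,1} = 0
G(17) = mex{0,0} = 1
G(18) = mex{1,1} = 0
G(19) = mex{0,0} = 1
G(20) = mex{1,1} = 0
G(21) = mex{0,0} = 1
G_B(21) = 1.
Combined Grundy value = 2 ⊕ 1 = 3.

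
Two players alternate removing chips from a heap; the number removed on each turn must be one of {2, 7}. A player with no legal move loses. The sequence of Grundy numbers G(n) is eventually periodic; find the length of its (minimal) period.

n :  0  1  2  3  4  5  6  7  8  9 10 11 12 13 14 15 16 17 18 19
G :  0  0  1  1  0  0  1  1  2  0  0  1  1  0  0  1  1  2  0  0
G(n+9) = G(n) holds for n = 0,…,6 (a full window of length max(S) = 7), so the sequence is purely periodic with period 9.

9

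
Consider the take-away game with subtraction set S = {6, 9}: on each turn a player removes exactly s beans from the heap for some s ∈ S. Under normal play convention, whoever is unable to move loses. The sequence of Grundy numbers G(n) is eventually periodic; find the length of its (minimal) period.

G(0) = 0
G(1) = mex{} = 0
G(2) = mex{} = 0
G(3) = mex{} = 0
G(4) = mex{} = 0
G(5) = mex{} = 0
G(6) = mex{0} = 1
G(7) = mex{0} = 1
G(8) = mex{0} = 1
G(9) = mex{0,0} = 1
G(10) = mex{0,0} = 1
G(11) = mex{0,0} = 1
G(12) = mex{1,0} = 2
G(13) = mex{1,0} = 2
G(14) = mex{1,0} = 2
G(15) = mex{1,1} = 0
G(16) = mex{1,1} = 0
G(17) = mex{1,1} = 0
G(18) = mex{2,1} = 0
G(19) = mex{2,1} = 0
G(20) = mex{2,1} = 0
G(21) = mex{0,2} = 1
G(22) = mex{0,2} = 1
G(23) = mex{0,2} = 1
G(24) = mex{0,0} = 1
G(25) = mex{0,0} = 1
G(26) = mex{0,0} = 1
G(27) = mex{1,0} = 2
G(28) = mex{1,0} = 2
G(29) = mex{1,0} = 2
G(30) = mex{1,1} = 0
G(31) = mex{1,1} = 0
G(n+15) = G(n) holds for n = 0,…,8 (a full window of length max(S) = 9), so the sequence is purely periodic with period 15.

15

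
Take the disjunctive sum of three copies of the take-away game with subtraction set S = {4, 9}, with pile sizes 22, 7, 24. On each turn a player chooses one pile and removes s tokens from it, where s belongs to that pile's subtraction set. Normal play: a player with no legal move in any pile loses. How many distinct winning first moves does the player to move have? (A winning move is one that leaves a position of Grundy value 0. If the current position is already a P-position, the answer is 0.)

All piles use S = {4, 9}:
G(0) = 0
G(1) = mex{} = 0
G(2) = mex{} = 0
G(3) = mex{} = 0
G(4) = mex{0} = 1
G(5) = mex{0} = 1
G(6) = mex{0} = 1
G(7) = mex{0} = 1
G(8) = mex{1} = 0
G(9) = mex{1,0} = 2
G(10) = mex{1,0} = 2
G(11) = mex{1,0} = 2
G(12) = mex{0,0} = 1
G(13) = mex{2,1} = 0
G(14) = mex{2,1} = 0
G(15) = mex{2,1} = 0
G(16) = mex{1,1} = 0
G(17) = mex{0,0} = 1
G(18) = mex{0,2} = 1
G(19) = mex{0,2} = 1
G(20) = mex{0,2} = 1
G(21) = mex{1,1} = 0
G(22) = mex{1,0} = 2
G(23) = mex{1,0} = 2
G(24) = mex{1,0} = 2
Pile A: G(22) = 2.
Pile B: G(7) = 1.
Pile C: G(24) = 2.
Combined Grundy value = 2 ⊕ 1 ⊕ 2 = 1.
A winning move leaves total XOR = 0, i.e. changes one component's Grundy value g to g ⊕ X where X is the current total.
Pile A: need g' = 2⊕1 = 3. Options: 22−4→G=1, 22−9→G=0. Hits: 0.
Pile B: need g' = 1⊕1 = 0. Options: 7−4→G=0. Hits: 1.
Pile C: need g' = 2⊕1 = 3. Options: 24−4→G=1, 24−9→G=0. Hits: 0.

1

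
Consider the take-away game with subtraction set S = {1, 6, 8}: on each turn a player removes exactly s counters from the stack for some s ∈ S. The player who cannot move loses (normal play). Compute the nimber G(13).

n :  0  1  2  3  4  5  6  7  8  9 10 11 12 13
G :  0  1  0  1  0  1  2  0  1  0  1  0  1  2

2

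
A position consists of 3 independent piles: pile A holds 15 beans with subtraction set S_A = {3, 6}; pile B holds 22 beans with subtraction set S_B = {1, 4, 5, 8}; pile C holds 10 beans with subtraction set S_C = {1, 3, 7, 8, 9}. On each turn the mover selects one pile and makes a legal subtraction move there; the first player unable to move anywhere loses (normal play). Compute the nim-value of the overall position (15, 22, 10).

Pile A, S = {3, 6}:
G(0) = 0
G(1) = mex{} = 0
G(2) = mex{} = 0
G(3) = mex{0} = 1
G(4) = mex{0} = 1
G(5) = mex{0} = 1
G(6) = mex{1,0} = 2
G(7) = mex{1,0} = 2
G(8) = mex{1,0} = 2
G(9) = mex{2,1} = 0
G(10) = mex{2,1} = 0
G(11) = mex{2,1} = 0
G(12) = mex{0,2} = 1
G(13) = mex{0,2} = 1
G(14) = mex{0,2} = 1
G(15) = mex{1,0} = 2
G_A(15) = 2.
Pile B, S = {1, 4, 5, 8}:
n :  0  1  2  3  4  5  6  7  8  9 10 11 12 13 14 15 16 17 18 19 20 21 22
G :  0  1  0  1  2  3  2  3  4  0  1  0  1  2  3  2  3  4  0  1  0  1  2
G_B(22) = 2.
Pile C, S = {1, 3, 7, 8, 9}:
n :  0  1  2  3  4  5  6  7  8  9 10
G :  0  1  0  1  0  1  0  1  2  3  2
G_C(10) = 2.
Combined Grundy value = 2 ⊕ 2 ⊕ 2 = 2.

2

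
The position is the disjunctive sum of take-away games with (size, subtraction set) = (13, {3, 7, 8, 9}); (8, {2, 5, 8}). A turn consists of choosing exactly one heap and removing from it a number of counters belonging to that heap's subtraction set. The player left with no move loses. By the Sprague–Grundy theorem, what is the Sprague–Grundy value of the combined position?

0

Heap A, S = {3, 7, 8, 9}:
n :  0  1  2  3  4  5  6  7  8  9 10 11 12 13
G :  0  0  0  1  1  1  0  2  2  1  3  3  0  2
G_A(13) = 2.
Heap B, S = {2, 5, 8}:
G(0) = 0
G(1) = mex{} = 0
G(2) = mex{0} = 1
G(3) = mex{0} = 1
G(4) = mex{1} = 0
G(5) = mex{1,0} = 2
G(6) = mex{0,0} = 1
G(7) = mex{2,1} = 0
G(8) = mex{1,1,0} = 2
G_B(8) = 2.
Combined Grundy value = 2 ⊕ 2 = 0.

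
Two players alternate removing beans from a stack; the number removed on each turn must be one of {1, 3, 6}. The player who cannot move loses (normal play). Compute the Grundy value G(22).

0

G(0) = 0
G(1) = mex{0} = 1
G(2) = mex{1} = 0
G(3) = mex{0,0} = 1
G(4) = mex{1,1} = 0
G(5) = mex{0,0} = 1
G(6) = mex{1,1,0} = 2
G(7) = mex{2,0,1} = 3
G(8) = mex{3,1,0} = 2
G(9) = mex{2,2,1} = 0
G(10) = mex{0,3,0} = 1
G(11) = mex{1,2,1} = 0
G(12) = mex{0,0,2} = 1
G(13) = mex{1,1,3} = 0
G(14) = mex{0,0,2} = 1
G(15) = mex{1,1,0} = 2
G(16) = mex{2,0,1} = 3
G(17) = mex{3,1,0} = 2
G(18) = mex{2,2,1} = 0
G(19) = mex{0,3,0} = 1
G(20) = mex{1,2,1} = 0
G(21) = mex{0,0,2} = 1
G(22) = mex{1,1,3} = 0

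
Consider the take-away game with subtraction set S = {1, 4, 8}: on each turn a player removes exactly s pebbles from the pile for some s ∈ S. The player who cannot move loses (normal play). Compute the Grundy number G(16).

G(0) = 0
G(1) = mex{0} = 1
G(2) = mex{1} = 0
G(3) = mex{0} = 1
G(4) = mex{1,0} = 2
G(5) = mex{2,1} = 0
G(6) = mex{0,0} = 1
G(7) = mex{1,1} = 0
G(8) = mex{0,2,0} = 1
G(9) = mex{1,0,1} = 2
G(10) = mex{2,1,0} = 3
G(11) = mex{3,0,1} = 2
G(12) = mex{2,1,2} = 0
G(13) = mex{0,2,0} = 1
G(14) = mex{1,3,1} = 0
G(15) = mex{0,2,0} = 1
G(16) = mex{1,0,1} = 2

2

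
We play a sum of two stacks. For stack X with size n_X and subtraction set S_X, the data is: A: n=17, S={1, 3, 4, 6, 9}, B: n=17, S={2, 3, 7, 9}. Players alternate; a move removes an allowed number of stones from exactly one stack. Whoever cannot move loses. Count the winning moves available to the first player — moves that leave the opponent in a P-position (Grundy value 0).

1

Stack A, S = {1, 3, 4, 6, 9}:
G(0) = 0
G(1) = mex{0} = 1
G(2) = mex{1} = 0
G(3) = mex{0,0} = 1
G(4) = mex{1,1,0} = 2
G(5) = mex{2,0,1} = 3
G(6) = mex{3,1,0,0} = 2
G(7) = mex{2,2,1,1} = 0
G(8) = mex{0,3,2,0} = 1
G(9) = mex{1,2,3,1,0} = 4
G(10) = mex{4,0,2,2,1} = 3
G(11) = mex{3,1,0,3,0} = 2
G(12) = mex{2,4,1,2,1} = 0
G(13) = mex{0,3,4,0,2} = 1
G(14) = mex{1,2,3,1,3} = 0
G(15) = mex{0,0,2,4,2} = 1
G(16) = mex{1,1,0,3,0} = 2
G(17) = mex{2,0,1,2,1} = 3
G_A(17) = 3.
Stack B, S = {2, 3, 7, 9}:
n :  0  1  2  3  4  5  6  7  8  9 10 11 12 13 14 15 16 17
G :  0  0  1  1  2  0  0  1  1  2  2  0  3  1  2  2  0  0
G_B(17) = 0.
Combined Grundy value = 3 ⊕ 0 = 3.
A winning move leaves total XOR = 0, i.e. changes one component's Grundy value g to g ⊕ X where X is the current total.
Stack A: need g' = 3⊕3 = 0. Options: 17−1→G=2, 17−3→G=0, 17−4→G=1, 17−6→G=2, 17−9→G=1. Hits: 1.
Stack B: need g' = 0⊕3 = 3. Options: 17−2→G=2, 17−3→G=2, 17−7→G=2, 17−9→G=1. Hits: 0.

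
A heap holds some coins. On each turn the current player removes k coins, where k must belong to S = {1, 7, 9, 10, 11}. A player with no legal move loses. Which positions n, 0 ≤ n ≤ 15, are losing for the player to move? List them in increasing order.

n :  0  1  2  3  4  5  6  7  8  9 10 11 12 13 14 15
G :  0  1  0  1  0  1  0  1  0  1  2  3  2  3  2  3
P-positions are exactly the n with G(n) = 0.

0, 2, 4, 6, 8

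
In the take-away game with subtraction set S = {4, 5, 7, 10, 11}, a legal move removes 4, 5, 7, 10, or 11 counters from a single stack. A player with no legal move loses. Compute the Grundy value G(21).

1

G(0) = 0
G(1) = mex{} = 0
G(2) = mex{} = 0
G(3) = mex{} = 0
G(4) = mex{0} = 1
G(5) = mex{0,0} = 1
G(6) = mex{0,0} = 1
G(7) = mex{0,0,0} = 1
G(8) = mex{1,0,0} = 2
G(9) = mex{1,1,0} = 2
G(10) = mex{1,1,0,0} = 2
G(11) = mex{1,1,1,0,0} = 2
G(12) = mex{2,1,1,0,0} = 3
G(13) = mex{2,2,1,0,0} = 3
G(14) = mex{2,2,1,1,0} = 3
G(15) = mex{2,2,2,1,1} = 0
G(16) = mex{3,2,2,1,1} = 0
G(17) = mex{3,3,2,1,1} = 0
G(18) = mex{3,3,2,2,1} = 0
G(19) = mex{0,3,3,2,2} = 1
G(20) = mex{0,0,3,2,2} = 1
G(21) = mex{0,0,3,2,2} = 1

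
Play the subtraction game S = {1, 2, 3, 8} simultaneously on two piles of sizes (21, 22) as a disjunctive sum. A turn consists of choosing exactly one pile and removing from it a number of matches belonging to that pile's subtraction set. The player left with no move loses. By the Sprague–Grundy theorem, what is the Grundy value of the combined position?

All piles use S = {1, 2, 3, 8}:
n :  0  1  2  3  4  5  6  7  8  9 10 11 12 13 14 15 16 17 18 19 20 21 22
G :  0  1  2  3  0  1  2  3  4  0  1  2  3  0  1  2  3  4  0  1  2  3  0
Pile A: G(21) = 3.
Pile B: G(22) = 0.
Combined Grundy value = 3 ⊕ 0 = 3.

3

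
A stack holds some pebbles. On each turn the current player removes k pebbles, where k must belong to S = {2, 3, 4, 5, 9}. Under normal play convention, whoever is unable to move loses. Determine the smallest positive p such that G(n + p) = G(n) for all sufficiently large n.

G(0) = 0
G(1) = mex{} = 0
G(2) = mex{0} = 1
G(3) = mex{0,0} = 1
G(4) = mex{1,0,0} = 2
G(5) = mex{1,1,0,0} = 2
G(6) = mex{2,1,1,0} = 3
G(7) = mex{2,2,1,1} = 0
G(8) = mex{3,2,2,1} = 0
G(9) = mex{0,3,2,2,0} = 1
G(10) = mex{0,0,3,2,0} = 1
G(11) = mex{1,0,0,3,1} = 2
G(12) = mex{1,1,0,0,1} = 2
G(13) = mex{2,1,1,0,2} = 3
G(14) = mex{2,2,1,1,2} = 0
G(15) = mex{3,2,2,1,3} = 0
G(16) = mex{0,3,2,2,0} = 1
G(17) = mex{0,0,3,2,0} = 1
G(n+7) = G(n) holds for n = 0,…,8 (a full window of length max(S) = 9), so the sequence is purely periodic with period 7.

7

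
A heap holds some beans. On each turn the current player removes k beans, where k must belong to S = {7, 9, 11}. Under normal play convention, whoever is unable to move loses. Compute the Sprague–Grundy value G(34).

n :  0  1  2  3  4  5  6  7  8  9 10 11 12 13 14 15 16 17 18 19 20 21 22 23 24 25 26 27 28 29 30 31 32 33 34
G :  0  0  0  0  0  0  0  1  1  1  1  1  1  1  2  2  2  2  0  0  0  0  0  0  0  1  1  1  1  1  1  1  2  2  2

2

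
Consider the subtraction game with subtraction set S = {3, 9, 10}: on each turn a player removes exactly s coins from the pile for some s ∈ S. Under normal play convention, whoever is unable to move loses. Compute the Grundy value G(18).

2

n :  0  1  2  3  4  5  6  7  8  9 10 11 12 13 14 15 16 17 18
G :  0  0  0  1  1  1  0  0  0  1  1  1  2  0  0  3  1  1  2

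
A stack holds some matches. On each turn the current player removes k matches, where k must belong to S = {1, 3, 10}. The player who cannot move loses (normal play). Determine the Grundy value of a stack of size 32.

0

n :  0  1  2  3  4  5  6  7  8  9 10 11 12 13 14 15 16 17 18 19 20 21 22 23 24 25 26 27 28 29 30 31 32
G :  0  1  0  1  0  1  0  1  0  1  2  3  2  0  1  0  1  0  1  0  1  0  1  2  3  2  0  1  0  1  0  1  0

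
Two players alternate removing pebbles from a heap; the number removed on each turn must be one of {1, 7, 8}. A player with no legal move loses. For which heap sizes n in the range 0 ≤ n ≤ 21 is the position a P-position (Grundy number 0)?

G(0) = 0
G(1) = mex{0} = 1
G(2) = mex{1} = 0
G(3) = mex{0} = 1
G(4) = mex{1} = 0
G(5) = mex{0} = 1
G(6) = mex{1} = 0
G(7) = mex{0,0} = 1
G(8) = mex{1,1,0} = 2
G(9) = mex{2,0,1} = 3
G(10) = mex{3,1,0} = 2
G(11) = mex{2,0,1} = 3
G(12) = mex{3,1,0} = 2
G(13) = mex{2,0,1} = 3
G(14) = mex{3,1,0} = 2
G(15) = mex{2,2,1} = 0
G(16) = mex{0,3,2} = 1
G(17) = mex{1,2,3} = 0
G(18) = mex{0,3,2} = 1
G(19) = mex{1,2,3} = 0
G(20) = mex{0,3,2} = 1
G(21) = mex{1,2,3} = 0
P-positions are exactly the n with G(n) = 0.

0, 2, 4, 6, 15, 17, 19, 21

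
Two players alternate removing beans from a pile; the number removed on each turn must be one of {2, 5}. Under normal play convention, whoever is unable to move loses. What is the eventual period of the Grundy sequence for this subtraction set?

n :  0  1  2  3  4  5  6  7  8  9 10 11 12 13 14 15
G :  0  0  1  1  0  2  1  0  0  1  1  0  2  1  0  0
G(n+7) = G(n) holds for n = 0,…,4 (a full window of length max(S) = 5), so the sequence is purely periodic with period 7.

7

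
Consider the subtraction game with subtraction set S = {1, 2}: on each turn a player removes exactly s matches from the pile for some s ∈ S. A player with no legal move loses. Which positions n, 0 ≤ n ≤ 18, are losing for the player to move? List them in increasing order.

G(0) = 0
G(1) = mex{0} = 1
G(2) = mex{1,0} = 2
G(3) = mex{2,1} = 0
G(4) = mex{0,2} = 1
G(5) = mex{1,0} = 2
G(6) = mex{2,1} = 0
G(7) = mex{0,2} = 1
G(8) = mex{1,0} = 2
G(9) = mex{2,1} = 0
G(10) = mex{0,2} = 1
G(11) = mex{1,0} = 2
G(12) = mex{2,1} = 0
G(13) = mex{0,2} = 1
G(14) = mex{1,0} = 2
G(15) = mex{2,1} = 0
G(16) = mex{0,2} = 1
G(17) = mex{1,0} = 2
G(18) = mex{2,1} = 0
P-positions are exactly the n with G(n) = 0.

0, 3, 6, 9, 12, 15, 18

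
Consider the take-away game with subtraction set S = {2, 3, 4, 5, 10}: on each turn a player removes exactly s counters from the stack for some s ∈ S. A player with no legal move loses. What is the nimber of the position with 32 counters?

2

n :  0  1  2  3  4  5  6  7  8  9 10 11 12 13 14 15 16 17 18 19 20 21 22 23 24 25 26 27 28 29 30 31 32
G :  0  0  1  1  2  2  3  0  0  1  1  2  2  3  0  0  1  1  2  2  3  0  0  1  1  2  2  3  0  0  1  1  2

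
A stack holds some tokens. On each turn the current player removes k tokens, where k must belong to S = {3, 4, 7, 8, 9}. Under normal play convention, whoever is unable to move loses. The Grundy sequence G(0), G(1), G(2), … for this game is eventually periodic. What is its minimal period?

n :  0  1  2  3  4  5  6  7  8  9 10 11 12 13 14 15 16 17 18 19 20 21 22 23 24 25
G :  0  0  0  1  1  1  2  2  2  3  3  3  0  0  0  1  1  1  2  2  2  3  3  3  0  0
G(n+12) = G(n) holds for n = 0,…,8 (a full window of length max(S) = 9), so the sequence is purely periodic with period 12.

12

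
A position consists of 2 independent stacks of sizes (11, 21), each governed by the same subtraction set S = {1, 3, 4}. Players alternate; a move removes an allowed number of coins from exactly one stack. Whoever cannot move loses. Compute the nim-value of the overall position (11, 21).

2

All stacks use S = {1, 3, 4}:
n :  0  1  2  3  4  5  6  7  8  9 10 11 12 13 14 15 16 17 18 19 20 21
G :  0  1  0  1  2  3  2  0  1  0  1  2  3  2  0  1  0  1  2  3  2  0
Stack A: G(11) = 2.
Stack B: G(21) = 0.
Combined Grundy value = 2 ⊕ 0 = 2.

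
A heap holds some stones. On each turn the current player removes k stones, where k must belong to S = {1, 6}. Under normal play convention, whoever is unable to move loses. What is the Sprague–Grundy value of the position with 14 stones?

0

G(0) = 0
G(1) = mex{0} = 1
G(2) = mex{1} = 0
G(3) = mex{0} = 1
G(4) = mex{1} = 0
G(5) = mex{0} = 1
G(6) = mex{1,0} = 2
G(7) = mex{2,1} = 0
G(8) = mex{0,0} = 1
G(9) = mex{1,1} = 0
G(10) = mex{0,0} = 1
G(11) = mex{1,1} = 0
G(12) = mex{0,2} = 1
G(13) = mex{1,0} = 2
G(14) = mex{2,1} = 0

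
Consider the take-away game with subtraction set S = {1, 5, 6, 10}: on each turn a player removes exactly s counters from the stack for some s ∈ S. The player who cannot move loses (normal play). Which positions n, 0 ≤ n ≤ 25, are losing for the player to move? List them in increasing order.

0, 2, 4, 11, 13, 15, 22, 24

G(0) = 0
G(1) = mex{0} = 1
G(2) = mex{1} = 0
G(3) = mex{0} = 1
G(4) = mex{1} = 0
G(5) = mex{0,0} = 1
G(6) = mex{1,1,0} = 2
G(7) = mex{2,0,1} = 3
G(8) = mex{3,1,0} = 2
G(9) = mex{2,0,1} = 3
G(10) = mex{3,1,0,0} = 2
G(11) = mex{2,2,1,1} = 0
G(12) = mex{0,3,2,0} = 1
G(13) = mex{1,2,3,1} = 0
G(14) = mex{0,3,2,0} = 1
G(15) = mex{1,2,3,1} = 0
G(16) = mex{0,0,2,2} = 1
G(17) = mex{1,1,0,3} = 2
G(18) = mex{2,0,1,2} = 3
G(19) = mex{3,1,0,3} = 2
G(20) = mex{2,0,1,2} = 3
G(21) = mex{3,1,0,0} = 2
G(22) = mex{2,2,1,1} = 0
G(23) = mex{0,3,2,0} = 1
G(24) = mex{1,2,3,1} = 0
G(25) = mex{0,3,2,0} = 1
P-positions are exactly the n with G(n) = 0.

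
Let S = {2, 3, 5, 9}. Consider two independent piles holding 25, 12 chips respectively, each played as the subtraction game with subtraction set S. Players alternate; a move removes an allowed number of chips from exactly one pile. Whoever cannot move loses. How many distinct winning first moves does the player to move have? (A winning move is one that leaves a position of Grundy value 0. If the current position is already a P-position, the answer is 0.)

All piles use S = {2, 3, 5, 9}:
G(0) = 0
G(1) = mex{} = 0
G(2) = mex{0} = 1
G(3) = mex{0,0} = 1
G(4) = mex{1,0} = 2
G(5) = mex{1,1,0} = 2
G(6) = mex{2,1,0} = 3
G(7) = mex{2,2,1} = 0
G(8) = mex{3,2,1} = 0
G(9) = mex{0,3,2,0} = 1
G(10) = mex{0,0,2,0} = 1
G(11) = mex{1,0,3,1} = 2
G(12) = mex{1,1,0,1} = 2
G(13) = mex{2,1,0,2} = 3
G(14) = mex{2,2,1,2} = 0
G(15) = mex{3,2,1,3} = 0
G(16) = mex{0,3,2,0} = 1
G(17) = mex{0,0,2,0} = 1
G(18) = mex{1,0,3,1} = 2
G(19) = mex{1,1,0,1} = 2
G(20) = mex{2,1,0,2} = 3
G(21) = mex{2,2,1,2} = 0
G(22) = mex{3,2,1,3} = 0
G(23) = mex{0,3,2,0} = 1
G(24) = mex{0,0,2,0} = 1
G(25) = mex{1,0,3,1} = 2
Pile A: G(25) = 2.
Pile B: G(12) = 2.
Combined Grundy value = 2 ⊕ 2 = 0.
A winning move leaves total XOR = 0, i.e. changes one component's Grundy value g to g ⊕ X where X is the current total.
Pile A: target g' = 2⊕0 = 2, but every legal move changes the Grundy value (mex property), so 0 moves.
Pile B: target g' = 2⊕0 = 2, but every legal move changes the Grundy value (mex property), so 0 moves.

0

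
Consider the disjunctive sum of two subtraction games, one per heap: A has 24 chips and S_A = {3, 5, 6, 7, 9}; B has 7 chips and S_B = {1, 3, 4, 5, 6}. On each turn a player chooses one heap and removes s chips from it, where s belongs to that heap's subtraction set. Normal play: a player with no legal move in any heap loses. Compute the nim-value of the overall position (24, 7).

3

Heap A, S = {3, 5, 6, 7, 9}:
G(0) = 0
G(1) = mex{} = 0
G(2) = mex{} = 0
G(3) = mex{0} = 1
G(4) = mex{0} = 1
G(5) = mex{0,0} = 1
G(6) = mex{1,0,0} = 2
G(7) = mex{1,0,0,0} = 2
G(8) = mex{1,1,0,0} = 2
G(9) = mex{2,1,1,0,0} = 3
G(10) = mex{2,1,1,1,0} = 3
G(11) = mex{2,2,1,1,0} = 3
G(12) = mex{3,2,2,1,1} = 0
G(13) = mex{3,2,2,2,1} = 0
G(14) = mex{3,3,2,2,1} = 0
G(15) = mex{0,3,3,2,2} = 1
G(16) = mex{0,3,3,3,2} = 1
G(17) = mex{0,0,3,3,2} = 1
G(18) = mex{1,0,0,3,3} = 2
G(19) = mex{1,0,0,0,3} = 2
G(20) = mex{1,1,0,0,3} = 2
G(21) = mex{2,1,1,0,0} = 3
G(22) = mex{2,1,1,1,0} = 3
G(23) = mex{2,2,1,1,0} = 3
G(24) = mex{3,2,2,1,1} = 0
G_A(24) = 0.
Heap B, S = {1, 3, 4, 5, 6}:
G(0) = 0
G(1) = mex{0} = 1
G(2) = mex{1} = 0
G(3) = mex{0,0} = 1
G(4) = mex{1,1,0} = 2
G(5) = mex{2,0,1,0} = 3
G(6) = mex{3,1,0,1,0} = 2
G(7) = mex{2,2,1,0,1} = 3
G_B(7) = 3.
Combined Grundy value = 0 ⊕ 3 = 3.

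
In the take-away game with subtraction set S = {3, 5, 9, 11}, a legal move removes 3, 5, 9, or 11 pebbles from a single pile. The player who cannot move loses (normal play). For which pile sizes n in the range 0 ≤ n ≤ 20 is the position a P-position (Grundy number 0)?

n :  0  1  2  3  4  5  6  7  8  9 10 11 12 13 14 15 16 17 18 19 20
G :  0  0  0  1  1  1  2  2  0  3  3  1  4  2  0  0  0  1  1  1  2
P-positions are exactly the n with G(n) = 0.

0, 1, 2, 8, 14, 15, 16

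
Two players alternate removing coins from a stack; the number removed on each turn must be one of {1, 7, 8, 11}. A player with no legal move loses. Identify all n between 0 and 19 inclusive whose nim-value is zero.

0, 2, 4, 6, 16, 18

n :  0  1  2  3  4  5  6  7  8  9 10 11 12 13 14 15 16 17 18 19
G :  0  1  0  1  0  1  0  1  2  3  2  3  2  3  2  3  0  1  0  1
P-positions are exactly the n with G(n) = 0.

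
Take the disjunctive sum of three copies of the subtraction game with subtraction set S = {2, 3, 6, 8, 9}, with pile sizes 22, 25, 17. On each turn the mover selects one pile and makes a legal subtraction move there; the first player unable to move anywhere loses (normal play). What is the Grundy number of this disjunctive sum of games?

1

All piles use S = {2, 3, 6, 8, 9}:
n :  0  1  2  3  4  5  6  7  8  9 10 11 12 13 14 15 16 17 18 19 20 21 22 23 24 25
G :  0  0  1  1  2  0  3  1  2  2  3  3  0  4  1  5  0  0  1  1  2  2  3  3  4  2
Pile A: G(22) = 3.
Pile B: G(25) = 2.
Pile C: G(17) = 0.
Combined Grundy value = 3 ⊕ 2 ⊕ 0 = 1.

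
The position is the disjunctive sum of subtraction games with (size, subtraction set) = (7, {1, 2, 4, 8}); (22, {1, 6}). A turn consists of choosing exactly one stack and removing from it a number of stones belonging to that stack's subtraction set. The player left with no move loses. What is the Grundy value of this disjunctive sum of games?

Stack A, S = {1, 2, 4, 8}:
n : 0 1 2 3 4 5 6 7
G : 0 1 2 0 1 2 0 1
G_A(7) = 1.
Stack B, S = {1, 6}:
G(0) = 0
G(1) = mex{0} = 1
G(2) = mex{1} = 0
G(3) = mex{0} = 1
G(4) = mex{1} = 0
G(5) = mex{0} = 1
G(6) = mex{1,0} = 2
G(7) = mex{2,1} = 0
G(8) = mex{0,0} = 1
G(9) = mex{1,1} = 0
G(10) = mex{0,0} = 1
G(11) = mex{1,1} = 0
G(12) = mex{0,2} = 1
G(13) = mex{1,0} = 2
G(14) = mex{2,1} = 0
G(15) = mex{0,0} = 1
G(16) = mex{1,1} = 0
G(17) = mex{0,0} = 1
G(18) = mex{1,1} = 0
G(19) = mex{0,2} = 1
G(20) = mex{1,0} = 2
G(21) = mex{2,1} = 0
G(22) = mex{0,0} = 1
G_B(22) = 1.
Combined Grundy value = 1 ⊕ 1 = 0.

0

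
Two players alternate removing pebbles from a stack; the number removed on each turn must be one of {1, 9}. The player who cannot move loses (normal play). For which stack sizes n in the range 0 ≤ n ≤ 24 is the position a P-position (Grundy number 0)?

n :  0  1  2  3  4  5  6  7  8  9 10 11 12 13 14 15 16 17 18 19 20 21 22 23 24
G :  0  1  0  1  0  1  0  1  0  1  0  1  0  1  0  1  0  1  0  1  0  1  0  1  0
P-positions are exactly the n with G(n) = 0.

0, 2, 4, 6, 8, 10, 12, 14, 16, 18, 20, 22, 24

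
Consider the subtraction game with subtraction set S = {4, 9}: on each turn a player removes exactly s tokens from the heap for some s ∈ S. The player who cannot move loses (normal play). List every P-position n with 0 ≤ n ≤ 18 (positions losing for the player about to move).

0, 1, 2, 3, 8, 13, 14, 15, 16

G(0) = 0
G(1) = mex{} = 0
G(2) = mex{} = 0
G(3) = mex{} = 0
G(4) = mex{0} = 1
G(5) = mex{0} = 1
G(6) = mex{0} = 1
G(7) = mex{0} = 1
G(8) = mex{1} = 0
G(9) = mex{1,0} = 2
G(10) = mex{1,0} = 2
G(11) = mex{1,0} = 2
G(12) = mex{0,0} = 1
G(13) = mex{2,1} = 0
G(14) = mex{2,1} = 0
G(15) = mex{2,1} = 0
G(16) = mex{1,1} = 0
G(17) = mex{0,0} = 1
G(18) = mex{0,2} = 1
P-positions are exactly the n with G(n) = 0.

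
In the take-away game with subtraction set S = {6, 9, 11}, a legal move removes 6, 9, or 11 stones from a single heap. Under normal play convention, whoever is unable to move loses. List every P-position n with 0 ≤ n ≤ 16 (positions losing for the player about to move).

0, 1, 2, 3, 4, 5

G(0) = 0
G(1) = mex{} = 0
G(2) = mex{} = 0
G(3) = mex{} = 0
G(4) = mex{} = 0
G(5) = mex{} = 0
G(6) = mex{0} = 1
G(7) = mex{0} = 1
G(8) = mex{0} = 1
G(9) = mex{0,0} = 1
G(10) = mex{0,0} = 1
G(11) = mex{0,0,0} = 1
G(12) = mex{1,0,0} = 2
G(13) = mex{1,0,0} = 2
G(14) = mex{1,0,0} = 2
G(15) = mex{1,1,0} = 2
G(16) = mex{1,1,0} = 2
P-positions are exactly the n with G(n) = 0.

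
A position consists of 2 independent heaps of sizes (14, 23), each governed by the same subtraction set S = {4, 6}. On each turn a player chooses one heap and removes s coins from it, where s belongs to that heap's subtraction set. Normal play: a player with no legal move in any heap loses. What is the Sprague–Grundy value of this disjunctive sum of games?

All heaps use S = {4, 6}:
G(0) = 0
G(1) = mex{} = 0
G(2) = mex{} = 0
G(3) = mex{} = 0
G(4) = mex{0} = 1
G(5) = mex{0} = 1
G(6) = mex{0,0} = 1
G(7) = mex{0,0} = 1
G(8) = mex{1,0} = 2
G(9) = mex{1,0} = 2
G(10) = mex{1,1} = 0
G(11) = mex{1,1} = 0
G(12) = mex{2,1} = 0
G(13) = mex{2,1} = 0
G(14) = mex{0,2} = 1
G(15) = mex{0,2} = 1
G(16) = mex{0,0} = 1
G(17) = mex{0,0} = 1
G(18) = mex{1,0} = 2
G(19) = mex{1,0} = 2
G(20) = mex{1,1} = 0
G(21) = mex{1,1} = 0
G(22) = mex{2,1} = 0
G(23) = mex{2,1} = 0
Heap A: G(14) = 1.
Heap B: G(23) = 0.
Combined Grundy value = 1 ⊕ 0 = 1.

1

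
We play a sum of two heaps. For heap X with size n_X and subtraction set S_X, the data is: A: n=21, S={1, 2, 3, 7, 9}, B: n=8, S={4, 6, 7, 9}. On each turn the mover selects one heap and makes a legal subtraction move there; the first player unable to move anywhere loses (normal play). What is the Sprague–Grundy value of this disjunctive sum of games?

Heap A, S = {1, 2, 3, 7, 9}:
G(0) = 0
G(1) = mex{0} = 1
G(2) = mex{1,0} = 2
G(3) = mex{2,1,0} = 3
G(4) = mex{3,2,1} = 0
G(5) = mex{0,3,2} = 1
G(6) = mex{1,0,3} = 2
G(7) = mex{2,1,0,0} = 3
G(8) = mex{3,2,1,1} = 0
G(9) = mex{0,3,2,2,0} = 1
G(10) = mex{1,0,3,3,1} = 2
G(11) = mex{2,1,0,0,2} = 3
G(12) = mex{3,2,1,1,3} = 0
G(13) = mex{0,3,2,2,0} = 1
G(14) = mex{1,0,3,3,1} = 2
G(15) = mex{2,1,0,0,2} = 3
G(16) = mex{3,2,1,1,3} = 0
G(17) = mex{0,3,2,2,0} = 1
G(18) = mex{1,0,3,3,1} = 2
G(19) = mex{2,1,0,0,2} = 3
G(20) = mex{3,2,1,1,3} = 0
G(21) = mex{0,3,2,2,0} = 1
G_A(21) = 1.
Heap B, S = {4, 6, 7, 9}:
G(0) = 0
G(1) = mex{} = 0
G(2) = mex{} = 0
G(3) = mex{} = 0
G(4) = mex{0} = 1
G(5) = mex{0} = 1
G(6) = mex{0,0} = 1
G(7) = mex{0,0,0} = 1
G(8) = mex{1,0,0} = 2
G_B(8) = 2.
Combined Grundy value = 1 ⊕ 2 = 3.

3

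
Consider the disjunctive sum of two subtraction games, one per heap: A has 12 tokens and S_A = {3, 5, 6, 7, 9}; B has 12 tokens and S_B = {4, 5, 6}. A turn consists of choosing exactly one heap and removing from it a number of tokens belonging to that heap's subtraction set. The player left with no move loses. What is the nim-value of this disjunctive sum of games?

0

Heap A, S = {3, 5, 6, 7, 9}:
G(0) = 0
G(1) = mex{} = 0
G(2) = mex{} = 0
G(3) = mex{0} = 1
G(4) = mex{0} = 1
G(5) = mex{0,0} = 1
G(6) = mex{1,0,0} = 2
G(7) = mex{1,0,0,0} = 2
G(8) = mex{1,1,0,0} = 2
G(9) = mex{2,1,1,0,0} = 3
G(10) = mex{2,1,1,1,0} = 3
G(11) = mex{2,2,1,1,0} = 3
G(12) = mex{3,2,2,1,1} = 0
G_A(12) = 0.
Heap B, S = {4, 5, 6}:
n :  0  1  2  3  4  5  6  7  8  9 10 11 12
G :  0  0  0  0  1  1  1  1  2  2  0  0  0
G_B(12) = 0.
Combined Grundy value = 0 ⊕ 0 = 0.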